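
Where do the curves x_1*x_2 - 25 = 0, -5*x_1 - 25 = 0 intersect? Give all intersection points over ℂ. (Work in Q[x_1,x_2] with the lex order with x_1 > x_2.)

Compute a lex Gröbner basis by Buchberger's algorithm.
f_1 = x_1*x_2 - 25, LT = x_1*x_2.
f_2 = -5*x_1 - 25, LT = x_1.

S(f_1,f_2): lcm = x_1*x_2. S = -5*x_2 - 25.
  leading term x_2: no divisor's leading term divides it; move -5*x_2 to the remainder.
  leading term 1: no divisor's leading term divides it; move -25 to the remainder.
  remainder -5*x_2 - 25 ≠ 0; add h_3 = -5*x_2 - 25 to the basis.

S(f_1,h_3): lcm = x_1*x_2. S = -5*x_1 - 25.
  leading term x_1: subtract (1)·f_2 from -5*x_1 - 25 → 0
  remainder 0.

S(f_2,h_3): leading monomials are coprime, so the S-polynomial reduces to 0 (Buchberger's first criterion).
Every S-polynomial of the final basis reduces to 0, so we have a Gröbner basis.
Inter-reduce: drop elements whose leading term is divisible by another's, tail-reduce, and make monic.
Reduced Gröbner basis: {x_1 + 5, x_2 + 5}.

Since the basis is lex-ordered, x_2 + 5 is univariate in x_2. Its roots are {-5}. Back-substituting each root into the other basis elements fixes the other coordinates.
  x_2 = -5: the earlier basis element becomes x_1 + 5 = 0, giving x_1 = -5 — point (-5, -5).
This is the nonlinear analogue of row-reducing a linear system.

{(-5, -5)}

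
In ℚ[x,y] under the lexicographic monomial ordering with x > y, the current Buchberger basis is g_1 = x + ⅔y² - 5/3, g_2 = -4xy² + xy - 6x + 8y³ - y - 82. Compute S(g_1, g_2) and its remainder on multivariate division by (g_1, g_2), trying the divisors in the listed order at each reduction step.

S(g_1, g_2) = ¼xy - 3/2x + ⅔y⁴ + 2y³ - 5/3y² - ¼y - 41/2; remainder on division = ⅔y⁴ + 11/6y³ - ⅔y² + ⅙y - 23.

lcm(LM(g_1), LM(g_2)) = xy².
S = (lcm/LT(g_1))·g_1 − (lcm/LT(g_2))·g_2 = ¼xy - 3/2x + ⅔y⁴ + 2y³ - 5/3y² - ¼y - 41/2.
Reduce S modulo (g_1, g_2) in that order:
  leading term xy: subtract (¼y)·g_1 from ¼xy - 3/2x + ⅔y⁴ + 2y³ - 5/3y² - ¼y - 41/2 → -3/2x + ⅔y⁴ + 11/6y³ - 5/3y² + ⅙y - 41/2
  leading term x: subtract (-3/2)·g_1 from -3/2x + ⅔y⁴ + 11/6y³ - 5/3y² + ⅙y - 41/2 → ⅔y⁴ + 11/6y³ - ⅔y² + ⅙y - 23
  leading term y⁴: no divisor's leading term divides it; move ⅔y⁴ to the remainder.
  leading term y³: no divisor's leading term divides it; move 11/6y³ to the remainder.
  leading term y²: no divisor's leading term divides it; move -⅔y² to the remainder.
  leading term y: no divisor's leading term divides it; move ⅙y to the remainder.
  leading term 1: no divisor's leading term divides it; move -23 to the remainder.
The remainder ⅔y⁴ + 11/6y³ - ⅔y² + ⅙y - 23 is nonzero, so it would be added as the next basis element.
This is the inner loop of Buchberger's algorithm — each nonzero remainder becomes a new basis element.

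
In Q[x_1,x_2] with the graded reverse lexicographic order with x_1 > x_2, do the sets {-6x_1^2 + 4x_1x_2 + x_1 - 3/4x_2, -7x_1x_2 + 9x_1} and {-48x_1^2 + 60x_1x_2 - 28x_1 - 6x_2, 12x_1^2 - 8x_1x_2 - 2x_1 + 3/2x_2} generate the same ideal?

Since reduced Gröbner bases are canonical representatives of ideals under a given ordering, it suffices to compute and compare them.
Buchberger on the first generating set:
f_1 = -6x_1^2 + 4x_1x_2 + x_1 - 3/4x_2, LT = x_1^2.
f_2 = -7x_1x_2 + 9x_1, LT = x_1x_2.

S(f_1,f_2): lcm = x_1^2x_2. S = -2/3x_1x_2^2 + 9/7x_1^2 - 1/6x_1x_2 + 1/8x_2^2.
  reduce S modulo (f_1, f_2):
  remainder 1/8x_2^2 - 9/56x_2 ≠ 0; add g_3 = 1/8x_2^2 - 9/56x_2 to the basis.

The other S-polynomials (S(f_1,g_3), S(f_2,g_3)) all reduce to 0 modulo the current basis, so we have a Gröbner basis.
Inter-reduce: drop elements whose leading term is divisible by another's, tail-reduce, and make monic.
Reduced Gröbner basis: {x_1^2 - 43/42x_1 + 1/8x_2, x_1x_2 - 9/7x_1, x_2^2 - 9/7x_2}.

Buchberger on the second generating set:
h_1 = -48x_1^2 + 60x_1x_2 - 28x_1 - 6x_2, LT = x_1^2.
h_2 = 12x_1^2 - 8x_1x_2 - 2x_1 + 3/2x_2, LT = x_1^2.

S(h_1,h_2): lcm = x_1^2. S = -7/12x_1x_2 + 3/4x_1.
  reduce S modulo (h_1, h_2):
  remainder -7/12x_1x_2 + 3/4x_1 ≠ 0; add k_3 = -7/12x_1x_2 + 3/4x_1 to the basis.

S(h_1,k_3): lcm = x_1^2x_2. S = -5/4x_1x_2^2 + 9/7x_1^2 + 7/12x_1x_2 + 1/8x_2^2.
  reduce S modulo (h_1, h_2, k_3):
  remainder 1/8x_2^2 - 9/56x_2 ≠ 0; add k_4 = 1/8x_2^2 - 9/56x_2 to the basis.

The other S-polynomials (S(h_2,k_3), S(h_1,k_4), S(h_2,k_4), S(k_3,k_4)) all reduce to 0 modulo the current basis, so we have a Gröbner basis.
Inter-reduce: drop elements whose leading term is divisible by another's, tail-reduce, and make monic.
Reduced Gröbner basis: {x_1^2 - 43/42x_1 + 1/8x_2, x_1x_2 - 9/7x_1, x_2^2 - 9/7x_2}.

The two bases agree; hence the ideals are identical.

Yes, the ideals are equal.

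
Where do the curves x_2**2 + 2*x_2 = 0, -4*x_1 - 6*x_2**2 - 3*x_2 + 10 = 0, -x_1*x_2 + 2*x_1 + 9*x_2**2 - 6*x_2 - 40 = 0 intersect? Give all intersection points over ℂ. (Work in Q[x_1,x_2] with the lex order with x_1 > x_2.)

{(-2, -2)}

Compute a lex Gröbner basis by Buchberger's algorithm.
f_1 = x_2**2 + 2*x_2, LT = x_2**2.
f_2 = -4*x_1 - 6*x_2**2 - 3*x_2 + 10, LT = x_1.
f_3 = -x_1*x_2 + 2*x_1 + 9*x_2**2 - 6*x_2 - 40, LT = x_1*x_2.

S(f_1,f_2): leading monomials are coprime, so the S-polynomial reduces to 0 (Buchberger's first criterion).
S(f_1,f_3): lcm = x_1*x_2**2. S = 4*x_1*x_2 + 9*x_2**3 - 6*x_2**2 - 40*x_2.
  leading term x_1*x_2: subtract (-x_2)·f_2 from 4*x_1*x_2 + 9*x_2**3 - 6*x_2**2 - 40*x_2 → 3*x_2**3 - 9*x_2**2 - 30*x_2
  leading term x_2**3: subtract (3*x_2)·f_1 from 3*x_2**3 - 9*x_2**2 - 30*x_2 → -15*x_2**2 - 30*x_2
  leading term x_2**2: subtract (-15)·f_1 from -15*x_2**2 - 30*x_2 → 0
  remainder 0.

S(f_2,f_3): lcm = x_1*x_2. S = 2*x_1 + 3/2*x_2**3 + 39/4*x_2**2 - 17/2*x_2 - 40.
  leading term x_1: subtract (-1/2)·f_2 from 2*x_1 + 3/2*x_2**3 + 39/4*x_2**2 - 17/2*x_2 - 40 → 3/2*x_2**3 + 27/4*x_2**2 - 10*x_2 - 35
  leading term x_2**3: subtract (3/2*x_2)·f_1 from 3/2*x_2**3 + 27/4*x_2**2 - 10*x_2 - 35 → 15/4*x_2**2 - 10*x_2 - 35
  leading term x_2**2: subtract (15/4)·f_1 from 15/4*x_2**2 - 10*x_2 - 35 → -35/2*x_2 - 35
  leading term x_2: no divisor's leading term divides it; move -35/2*x_2 to the remainder.
  leading term 1: no divisor's leading term divides it; move -35 to the remainder.
  remainder -35/2*x_2 - 35 ≠ 0; add h_4 = -35/2*x_2 - 35 to the basis.

S(f_1,h_4): lcm = x_2**2. S = 0.
  remainder 0.

S(f_2,h_4): leading monomials are coprime, so the S-polynomial reduces to 0 (Buchberger's first criterion).
S(f_3,h_4): lcm = x_1*x_2. S = -4*x_1 - 9*x_2**2 + 6*x_2 + 40.
  leading term x_1: subtract (1)·f_2 from -4*x_1 - 9*x_2**2 + 6*x_2 + 40 → -3*x_2**2 + 9*x_2 + 30
  leading term x_2**2: subtract (-3)·f_1 from -3*x_2**2 + 9*x_2 + 30 → 15*x_2 + 30
  leading term x_2: subtract (-6/7)·h_4 from 15*x_2 + 30 → 0
  remainder 0.

Every S-polynomial of the final basis reduces to 0, so we have a Gröbner basis.
Inter-reduce: drop elements whose leading term is divisible by another's, tail-reduce, and make monic.
Reduced Gröbner basis: {x_1 + 2, x_2 + 2}.

From the last basis element, x_2 + 2 = 0, so x_2 takes values in {-2}. Each choice, substituted upward through the basis, yields the corresponding point(s) of the solution set.
  x_2 = -2: the earlier basis element becomes x_1 + 2 = 0, giving x_1 = -2 — point (-2, -2).
Each listed point satisfies every original equation (direct substitution).
Zero-dimensionality of the ideal guarantees finitely many solutions over ℂ.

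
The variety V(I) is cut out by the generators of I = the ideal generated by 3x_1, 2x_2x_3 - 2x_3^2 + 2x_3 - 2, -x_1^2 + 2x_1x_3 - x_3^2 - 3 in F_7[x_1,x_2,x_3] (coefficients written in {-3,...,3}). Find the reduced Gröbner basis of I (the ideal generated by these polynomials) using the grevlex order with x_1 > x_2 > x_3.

G = {x_3^2 + 3, x_1, x_2 - 3x_3 + 1}

f_1 = 3x_1, LT = x_1.
f_2 = 2x_2x_3 - 2x_3^2 + 2x_3 - 2, LT = x_2x_3.
f_3 = -x_1^2 + 2x_1x_3 - x_3^2 - 3, LT = x_1^2.

S(f_1,f_2): leading monomials are coprime, so the S-polynomial reduces to 0 (Buchberger's first criterion).
S(f_1,f_3): lcm = x_1^2. S = 2x_1x_3 - x_3^2 - 3.
  leading term x_1x_3: subtract (3x_3)·f_1 from 2x_1x_3 - x_3^2 - 3 → -x_3^2 - 3
  leading term x_3^2: no divisor's leading term divides it; move -x_3^2 to the remainder.
  leading term 1: no divisor's leading term divides it; move -3 to the remainder.
  remainder -x_3^2 - 3 ≠ 0; add g_4 = -x_3^2 - 3 to the basis.

S(f_2,f_3): leading monomials are coprime, so the S-polynomial reduces to 0 (Buchberger's first criterion).
S(f_1,g_4): leading monomials are coprime, so the S-polynomial reduces to 0 (Buchberger's first criterion).
S(f_2,g_4): lcm = x_2x_3^2. S = -x_3^3 + x_3^2 - 3x_2 - x_3.
  leading term x_3^3: subtract (x_3)·g_4 from -x_3^3 + x_3^2 - 3x_2 - x_3 → x_3^2 - 3x_2 + 2x_3
  leading term x_3^2: subtract (-1)·g_4 from x_3^2 - 3x_2 + 2x_3 → -3x_2 + 2x_3 - 3
  leading term x_2: no divisor's leading term divides it; move -3x_2 to the remainder.
  leading term x_3: no divisor's leading term divides it; move 2x_3 to the remainder.
  leading term 1: no divisor's leading term divides it; move -3 to the remainder.
  remainder -3x_2 + 2x_3 - 3 ≠ 0; add g_5 = -3x_2 + 2x_3 - 3 to the basis.

S(f_3,g_4): leading monomials are coprime, so the S-polynomial reduces to 0 (Buchberger's first criterion).
S(f_1,g_5): leading monomials are coprime, so the S-polynomial reduces to 0 (Buchberger's first criterion).
S(f_2,g_5): lcm = x_2x_3. S = 2x_3^2 - 1.
  leading term x_3^2: subtract (-2)·g_4 from 2x_3^2 - 1 → 0
  remainder 0.

S(f_3,g_5): leading monomials are coprime, so the S-polynomial reduces to 0 (Buchberger's first criterion).
S(g_4,g_5): leading monomials are coprime, so the S-polynomial reduces to 0 (Buchberger's first criterion).
Every S-polynomial of the final basis reduces to 0, so we have a Gröbner basis.
Inter-reduce: drop elements whose leading term is divisible by another's, tail-reduce, and make monic.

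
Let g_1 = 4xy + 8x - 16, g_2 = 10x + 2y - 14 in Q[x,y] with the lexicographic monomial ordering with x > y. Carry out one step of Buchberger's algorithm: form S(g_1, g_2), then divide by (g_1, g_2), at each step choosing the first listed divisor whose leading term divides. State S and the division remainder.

S(g_1, g_2) = 2x - 1/5y^2 + 7/5y - 4; remainder on division = -1/5y^2 + y - 6/5.

lcm(LM(g_1), LM(g_2)) = xy.
S = (lcm/LT(g_1))·g_1 − (lcm/LT(g_2))·g_2 = 2x - 1/5y^2 + 7/5y - 4.
Reduce S modulo (g_1, g_2) in that order:
  leading term x: subtract (1/5)·g_2 from 2x - 1/5y^2 + 7/5y - 4 → -1/5y^2 + y - 6/5
  leading term y^2: no divisor's leading term divides it; move -1/5y^2 to the remainder.
  leading term y: no divisor's leading term divides it; move y to the remainder.
  leading term 1: no divisor's leading term divides it; move -6/5 to the remainder.
The remainder -1/5y^2 + y - 6/5 is nonzero, so it would be added as the next basis element.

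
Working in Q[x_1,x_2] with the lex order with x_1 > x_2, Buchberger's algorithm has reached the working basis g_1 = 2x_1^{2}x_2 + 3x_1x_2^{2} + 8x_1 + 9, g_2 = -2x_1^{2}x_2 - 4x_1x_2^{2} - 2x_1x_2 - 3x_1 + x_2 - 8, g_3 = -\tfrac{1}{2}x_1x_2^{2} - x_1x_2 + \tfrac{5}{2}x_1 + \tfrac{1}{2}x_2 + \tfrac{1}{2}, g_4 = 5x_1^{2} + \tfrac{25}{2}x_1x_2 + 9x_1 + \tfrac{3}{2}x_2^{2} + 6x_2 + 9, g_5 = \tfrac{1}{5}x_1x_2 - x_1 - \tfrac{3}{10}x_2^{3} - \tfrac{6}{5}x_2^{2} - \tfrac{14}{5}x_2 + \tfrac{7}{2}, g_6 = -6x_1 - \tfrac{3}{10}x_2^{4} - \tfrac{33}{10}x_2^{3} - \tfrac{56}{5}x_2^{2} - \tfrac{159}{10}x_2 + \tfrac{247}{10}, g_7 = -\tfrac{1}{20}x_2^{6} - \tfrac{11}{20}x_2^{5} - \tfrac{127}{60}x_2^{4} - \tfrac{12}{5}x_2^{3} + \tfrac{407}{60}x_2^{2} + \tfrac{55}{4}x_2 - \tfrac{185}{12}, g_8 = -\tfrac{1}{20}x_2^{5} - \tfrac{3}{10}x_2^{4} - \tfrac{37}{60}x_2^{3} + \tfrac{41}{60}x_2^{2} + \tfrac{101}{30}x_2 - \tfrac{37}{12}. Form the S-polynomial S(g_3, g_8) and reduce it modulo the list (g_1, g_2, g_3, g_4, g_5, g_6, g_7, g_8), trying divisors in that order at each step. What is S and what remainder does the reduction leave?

lcm(LM(g_3), LM(g_8)) = x_1x_2^{5}.
S = (lcm/LT(g_3))·g_3 − (lcm/LT(g_8))·g_8 = -4x_1x_2^{4} - \tfrac{52}{3}x_1x_2^{3} + \tfrac{41}{3}x_1x_2^{2} + \tfrac{202}{3}x_1x_2 - \tfrac{185}{3}x_1 - x_2^{4} - x_2^{3}.
Reduce S modulo (g_1, g_2, g_3, g_4, g_5, g_6, g_7, g_8) in that order:
  leading term x_1x_2^{4}: subtract (8x_2^{2})·g_3 from -4x_1x_2^{4} - \tfrac{52}{3}x_1x_2^{3} + \tfrac{41}{3}x_1x_2^{2} + \tfrac{202}{3}x_1x_2 - \tfrac{185}{3}x_1 - x_2^{4} - x_2^{3} → -\tfrac{28}{3}x_1x_2^{3} - \tfrac{19}{3}x_1x_2^{2} + \tfrac{202}{3}x_1x_2 - \tfrac{185}{3}x_1 - x_2^{4} - 5x_2^{3} - 4x_2^{2}
  leading term x_1x_2^{3}: subtract (\tfrac{56}{3}x_2)·g_3 from -\tfrac{28}{3}x_1x_2^{3} - \tfrac{19}{3}x_1x_2^{2} + \tfrac{202}{3}x_1x_2 - \tfrac{185}{3}x_1 - x_2^{4} - 5x_2^{3} - 4x_2^{2} → \tfrac{37}{3}x_1x_2^{2} + \tfrac{62}{3}x_1x_2 - \tfrac{185}{3}x_1 - x_2^{4} - 5x_2^{3} - \tfrac{40}{3}x_2^{2} - \tfrac{28}{3}x_2
  leading term x_1x_2^{2}: subtract (-\tfrac{74}{3})·g_3 from \tfrac{37}{3}x_1x_2^{2} + \tfrac{62}{3}x_1x_2 - \tfrac{185}{3}x_1 - x_2^{4} - 5x_2^{3} - \tfrac{40}{3}x_2^{2} - \tfrac{28}{3}x_2 → -4x_1x_2 - x_2^{4} - 5x_2^{3} - \tfrac{40}{3}x_2^{2} + 3x_2 + \tfrac{37}{3}
  leading term x_1x_2: subtract (-20)·g_5 from -4x_1x_2 - x_2^{4} - 5x_2^{3} - \tfrac{40}{3}x_2^{2} + 3x_2 + \tfrac{37}{3} → -20x_1 - x_2^{4} - 11x_2^{3} - \tfrac{112}{3}x_2^{2} - 53x_2 + \tfrac{247}{3}
  leading term x_1: subtract (\tfrac{10}{3})·g_6 from -20x_1 - x_2^{4} - 11x_2^{3} - \tfrac{112}{3}x_2^{2} - 53x_2 + \tfrac{247}{3} → 0
The remainder is 0, so this S-polynomial contributes no new basis element.

S(g_3, g_8) = -4x_1x_2^{4} - \tfrac{52}{3}x_1x_2^{3} + \tfrac{41}{3}x_1x_2^{2} + \tfrac{202}{3}x_1x_2 - \tfrac{185}{3}x_1 - x_2^{4} - x_2^{3}; remainder on division = 0.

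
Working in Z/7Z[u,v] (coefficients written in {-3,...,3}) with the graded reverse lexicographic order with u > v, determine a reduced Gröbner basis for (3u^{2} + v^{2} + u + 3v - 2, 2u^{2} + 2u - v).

f_1 = 3u^{2} + v^{2} + u + 3v - 2, LT = u^{2}.
f_2 = 2u^{2} + 2u - v, LT = u^{2}.

S(f_1,f_2): lcm = u^{2}. S = -2v^{2} - 3u - 2v - 3.
  leading term v^{2}: no divisor's leading term divides it; move -2v^{2} to the remainder.
  leading term u: no divisor's leading term divides it; move -3u to the remainder.
  leading term v: no divisor's leading term divides it; move -2v to the remainder.
  leading term 1: no divisor's leading term divides it; move -3 to the remainder.
  remainder -2v^{2} - 3u - 2v - 3 ≠ 0; add g_3 = -2v^{2} - 3u - 2v - 3 to the basis.

The other S-polynomials (S(f_1,g_3), S(f_2,g_3)) all reduce to 0 modulo the current basis, so we have a Gröbner basis.
Inter-reduce: drop elements whose leading term is divisible by another's, tail-reduce, and make monic.

G = {u^{2} + u + 3v, v^{2} - 2u + v - 2}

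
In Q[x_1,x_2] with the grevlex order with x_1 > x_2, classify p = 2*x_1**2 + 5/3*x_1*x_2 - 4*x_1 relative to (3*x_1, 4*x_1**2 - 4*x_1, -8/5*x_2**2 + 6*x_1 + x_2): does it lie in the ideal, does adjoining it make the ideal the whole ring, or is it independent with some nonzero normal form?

2*x_1**2 + 5/3*x_1*x_2 - 4*x_1 lies in I (it reduces to 0).

First compute the reduced Gröbner basis of I by Buchberger's algorithm.
f_1 = 3*x_1, LT = x_1.
f_2 = 4*x_1**2 - 4*x_1, LT = x_1**2.
f_3 = -8/5*x_2**2 + 6*x_1 + x_2, LT = x_2**2.

The S-polynomials (S(f_1,f_2), S(f_1,f_3), S(f_2,f_3)) all reduce to 0 modulo the current basis, so we have a Gröbner basis.
Inter-reduce: drop elements whose leading term is divisible by another's, tail-reduce, and make monic.
Reduced Gröbner basis: {x_2**2 - 5/8*x_2, x_1}.
Label its elements g_1 = x_2**2 - 5/8*x_2, g_2 = x_1.

Reduce p = 2*x_1**2 + 5/3*x_1*x_2 - 4*x_1 modulo G:
  leading term x_1**2: subtract (2*x_1)·g_2 from 2*x_1**2 + 5/3*x_1*x_2 - 4*x_1 → 5/3*x_1*x_2 - 4*x_1
  leading term x_1*x_2: subtract (5/3*x_2)·g_2 from 5/3*x_1*x_2 - 4*x_1 → -4*x_1
  leading term x_1: subtract (-4)·g_2 from -4*x_1 → 0
  normal form = 0.
Since the normal form is 0, p ∈ I.

Ideal membership is decidable via reduction modulo a Gröbner basis.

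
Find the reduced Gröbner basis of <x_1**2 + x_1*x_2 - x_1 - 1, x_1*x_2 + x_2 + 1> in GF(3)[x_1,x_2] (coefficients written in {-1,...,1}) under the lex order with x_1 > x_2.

G = {x_1 + x_2**2 + 1, x_2**3 - 1}

Buchberger's algorithm terminates because the ascending chain of leading-term ideals stabilizes.

f_1 = x_1**2 + x_1*x_2 - x_1 - 1, LT = x_1**2.
f_2 = x_1*x_2 + x_2 + 1, LT = x_1*x_2.

S(f_1,f_2): lcm = x_1**2*x_2. S = x_1*x_2**2 + x_1*x_2 - x_1 - x_2.
  leading term x_1*x_2**2: subtract (x_2)·f_2 from x_1*x_2**2 + x_1*x_2 - x_1 - x_2 → x_1*x_2 - x_1 - x_2**2 + x_2
  leading term x_1*x_2: subtract (1)·f_2 from x_1*x_2 - x_1 - x_2**2 + x_2 → -x_1 - x_2**2 - 1
  leading term x_1: no divisor's leading term divides it; move -x_1 to the remainder.
  leading term x_2**2: no divisor's leading term divides it; move -x_2**2 to the remainder.
  leading term 1: no divisor's leading term divides it; move -1 to the remainder.
  remainder -x_1 - x_2**2 - 1 ≠ 0; add g_3 = -x_1 - x_2**2 - 1 to the basis.

S(f_2,g_3): lcm = x_1*x_2. S = -x_2**3 + 1.
  leading term x_2**3: no divisor's leading term divides it; move -x_2**3 to the remainder.
  leading term 1: no divisor's leading term divides it; move 1 to the remainder.
  remainder -x_2**3 + 1 ≠ 0; add g_4 = -x_2**3 + 1 to the basis.

The other S-polynomials (S(f_1,g_3), S(f_1,g_4), S(f_2,g_4), S(g_3,g_4)) all reduce to 0 modulo the current basis, so we have a Gröbner basis.
Inter-reduce: drop elements whose leading term is divisible by another's, tail-reduce, and make monic.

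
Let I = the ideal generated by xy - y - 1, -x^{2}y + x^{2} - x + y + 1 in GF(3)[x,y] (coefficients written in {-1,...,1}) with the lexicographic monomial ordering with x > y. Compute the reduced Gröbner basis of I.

The reduced Gröbner basis is the canonical form of the ideal for this ordering.

f_1 = xy - y - 1, LT = xy.
f_2 = -x^{2}y + x^{2} - x + y + 1, LT = x^{2}y.

S(f_1,f_2): lcm = x^{2}y. S = x^{2} - xy + x + y + 1.
  leading term x^{2}: no divisor's leading term divides it; move x^{2} to the remainder.
  leading term xy: subtract (-1)·f_1 from -xy + x + y + 1 → x
  leading term x: no divisor's leading term divides it; move x to the remainder.
  remainder x^{2} + x ≠ 0; add g_3 = x^{2} + x to the basis.

S(f_1,g_3): lcm = x^{2}y. S = xy - x.
  leading term xy: subtract (1)·f_1 from xy - x → -x + y + 1
  leading term x: no divisor's leading term divides it; move -x to the remainder.
  leading term y: no divisor's leading term divides it; move y to the remainder.
  leading term 1: no divisor's leading term divides it; move 1 to the remainder.
  remainder -x + y + 1 ≠ 0; add g_4 = -x + y + 1 to the basis.

S(f_1,g_4): lcm = xy. S = y^{2} - 1.
  leading term y^{2}: no divisor's leading term divides it; move y^{2} to the remainder.
  leading term 1: no divisor's leading term divides it; move -1 to the remainder.
  remainder y^{2} - 1 ≠ 0; add g_5 = y^{2} - 1 to the basis.

The other S-polynomials (S(f_2,g_3), S(f_2,g_4), S(g_3,g_4), S(f_1,g_5), S(f_2,g_5), S(g_3,g_5), S(g_4,g_5)) all reduce to 0 modulo the current basis, so we have a Gröbner basis.
Inter-reduce: drop elements whose leading term is divisible by another's, tail-reduce, and make monic.

G = {x - y - 1, y^{2} - 1}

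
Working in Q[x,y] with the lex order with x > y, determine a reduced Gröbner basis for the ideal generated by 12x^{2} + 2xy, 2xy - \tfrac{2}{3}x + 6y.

G = {x + \tfrac{1}{2}y^{2} - 9y, y^{3} - \tfrac{55}{3}y^{2}}

f_1 = 12x^{2} + 2xy, LT = x^{2}.
f_2 = 2xy - \tfrac{2}{3}x + 6y, LT = xy.

S(f_1,f_2): lcm = x^{2}y. S = \tfrac{1}{3}x^{2} + \tfrac{1}{6}xy^{2} - 3xy.
  leading term x^{2}: subtract (\tfrac{1}{36})·f_1 from \tfrac{1}{3}x^{2} + \tfrac{1}{6}xy^{2} - 3xy → \tfrac{1}{6}xy^{2} - \tfrac{55}{18}xy
  leading term xy^{2}: subtract (\tfrac{1}{12}y)·f_2 from \tfrac{1}{6}xy^{2} - \tfrac{55}{18}xy → -3xy - \tfrac{1}{2}y^{2}
  leading term xy: subtract (-\tfrac{3}{2})·f_2 from -3xy - \tfrac{1}{2}y^{2} → -x - \tfrac{1}{2}y^{2} + 9y
  leading term x: no divisor's leading term divides it; move -x to the remainder.
  leading term y^{2}: no divisor's leading term divides it; move -\tfrac{1}{2}y^{2} to the remainder.
  leading term y: no divisor's leading term divides it; move 9y to the remainder.
  remainder -x - \tfrac{1}{2}y^{2} + 9y ≠ 0; add g_3 = -x - \tfrac{1}{2}y^{2} + 9y to the basis.

S(f_2,g_3): lcm = xy. S = -\tfrac{1}{3}x - \tfrac{1}{2}y^{3} + 9y^{2} + 3y.
  leading term x: subtract (\tfrac{1}{3})·g_3 from -\tfrac{1}{3}x - \tfrac{1}{2}y^{3} + 9y^{2} + 3y → -\tfrac{1}{2}y^{3} + \tfrac{55}{6}y^{2}
  leading term y^{3}: no divisor's leading term divides it; move -\tfrac{1}{2}y^{3} to the remainder.
  leading term y^{2}: no divisor's leading term divides it; move \tfrac{55}{6}y^{2} to the remainder.
  remainder -\tfrac{1}{2}y^{3} + \tfrac{55}{6}y^{2} ≠ 0; add g_4 = -\tfrac{1}{2}y^{3} + \tfrac{55}{6}y^{2} to the basis.

The other S-polynomials (S(f_1,g_3), S(f_1,g_4), S(f_2,g_4), S(g_3,g_4)) all reduce to 0 modulo the current basis, so we have a Gröbner basis.
Inter-reduce: drop elements whose leading term is divisible by another's, tail-reduce, and make monic.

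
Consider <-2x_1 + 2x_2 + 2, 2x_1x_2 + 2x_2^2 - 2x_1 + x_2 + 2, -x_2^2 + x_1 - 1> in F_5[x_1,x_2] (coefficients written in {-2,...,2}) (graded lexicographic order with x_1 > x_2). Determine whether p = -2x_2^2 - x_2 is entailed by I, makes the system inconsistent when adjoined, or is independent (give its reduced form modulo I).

First compute the reduced Gröbner basis of I by Buchberger's algorithm.
f_1 = -2x_1 + 2x_2 + 2, LT = x_1.
f_2 = 2x_1x_2 + 2x_2^2 - 2x_1 + x_2 + 2, LT = x_1x_2.
f_3 = -x_2^2 + x_1 - 1, LT = x_2^2.

The S-polynomials (S(f_1,f_2), S(f_1,f_3), S(f_2,f_3)) all reduce to 0 modulo the current basis, so we have a Gröbner basis.
Inter-reduce: drop elements whose leading term is divisible by another's, tail-reduce, and make monic.
Reduced Gröbner basis: {x_2^2 - x_2, x_1 - x_2 - 1}.
Label its elements g_1 = x_2^2 - x_2, g_2 = x_1 - x_2 - 1.

Reduce p = -2x_2^2 - x_2 modulo G:
  leading term x_2^2: subtract (-2)·g_1 from -2x_2^2 - x_2 → 2x_2
  leading term x_2: no divisor's leading term divides it; move 2x_2 to the remainder.
  normal form = 2x_2.
The normal form is nonzero, so p ∉ I. Since p minus its normal form lies in I, I + (p) = I + (r) where r = 2x_2; decide whether this ideal is the whole ring.
Run Buchberger on G together with r (pairs among the g_i already reduce to 0 since G is a Gröbner basis):
g_1 = x_2^2 - x_2, LT = x_2^2.
g_2 = x_1 - x_2 - 1, LT = x_1.
r = 2x_2, LT = x_2.

The S-polynomials (S(g_1,g_2), S(g_1,r), S(g_2,r)) all reduce to 0 modulo the current basis, so we have a Gröbner basis.
Inter-reduce: drop elements whose leading term is divisible by another's, tail-reduce, and make monic.
Reduced Gröbner basis: {x_1 - 1, x_2}.
The reduced Gröbner basis of I + (p) is {x_1 - 1, x_2} ≠ {1}, a proper ideal, so the enlarged system stays consistent: p is independent of I, with normal form 2x_2.

-2x_2^2 - x_2 is independent of I; its normal form modulo I is 2x_2.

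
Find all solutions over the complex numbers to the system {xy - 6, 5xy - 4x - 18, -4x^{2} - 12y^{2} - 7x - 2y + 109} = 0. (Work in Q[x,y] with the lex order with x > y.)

{(3, 2)}

Compute a lex Gröbner basis by Buchberger's algorithm.
f_1 = xy - 6, LT = xy.
f_2 = 5xy - 4x - 18, LT = xy.
f_3 = -4x^{2} - 7x - 12y^{2} - 2y + 109, LT = x^{2}.

S(f_1,f_2): lcm = xy. S = \tfrac{4}{5}x - \tfrac{12}{5}.
  reduce S modulo (f_1, f_2, f_3):
  remainder \tfrac{4}{5}x - \tfrac{12}{5} ≠ 0; add h_4 = \tfrac{4}{5}x - \tfrac{12}{5} to the basis.

S(f_1,f_3): lcm = x^{2}y. S = -\tfrac{7}{4}xy - 6x - 3y^{3} - \tfrac{1}{2}y^{2} + \tfrac{109}{4}y.
  reduce S modulo (f_1, f_2, f_3, h_4):
  remainder -3y^{3} - \tfrac{1}{2}y^{2} + \tfrac{109}{4}y - \tfrac{57}{2} ≠ 0; add h_5 = -3y^{3} - \tfrac{1}{2}y^{2} + \tfrac{109}{4}y - \tfrac{57}{2} to the basis.

S(f_2,f_3): lcm = x^{2}y. S = -\tfrac{4}{5}x^{2} - \tfrac{7}{4}xy - \tfrac{18}{5}x - 3y^{3} - \tfrac{1}{2}y^{2} + \tfrac{109}{4}y.
  reduce S modulo (f_1, f_2, f_3, h_4, h_5):
  remainder \tfrac{12}{5}y^{2} + \tfrac{2}{5}y - \tfrac{52}{5} ≠ 0; add h_6 = \tfrac{12}{5}y^{2} + \tfrac{2}{5}y - \tfrac{52}{5} to the basis.

S(f_1,h_4): lcm = xy. S = 3y - 6.
  reduce S modulo (f_1, f_2, f_3, h_4, h_5, h_6):
  remainder 3y - 6 ≠ 0; add h_7 = 3y - 6 to the basis.

The other S-polynomials (S(f_2,h_4), S(f_3,h_4), S(f_1,h_5), S(f_2,h_5), S(f_3,h_5), S(h_4,h_5), S(f_1,h_6), S(f_2,h_6), S(f_3,h_6), S(h_4,h_6), S(h_5,h_6), S(f_1,h_7), S(f_2,h_7), S(f_3,h_7), S(h_4,h_7), S(h_5,h_7), S(h_6,h_7)) all reduce to 0 modulo the current basis, so we have a Gröbner basis.
Inter-reduce: drop elements whose leading term is divisible by another's, tail-reduce, and make monic.
Reduced Gröbner basis: {x - 3, y - 2}.

Elimination: the polynomial y - 2 lies in the elimination ideal for y, so y ∈ {2}. For each such y, the remaining basis elements (now univariate) give the rest of the solution.
  y = 2: the earlier basis element becomes x - 3 = 0, giving x = 3 — point (3, 2).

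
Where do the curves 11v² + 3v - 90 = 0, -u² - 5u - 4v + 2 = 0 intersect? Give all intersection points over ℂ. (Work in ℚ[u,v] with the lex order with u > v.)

Compute a lex Gröbner basis by Buchberger's algorithm.
f_1 = 11v² + 3v - 90, LT = v².
f_2 = -u² - 5u - 4v + 2, LT = u².

The S-polynomials (S(f_1,f_2)) all reduce to 0 modulo the current basis, so we have a Gröbner basis.
Inter-reduce: drop elements whose leading term is divisible by another's, tail-reduce, and make monic.
Reduced Gröbner basis: {u² + 5u + 4v - 2, v² + 3/11v - 90/11}.

From the last basis element, v² + 3/11v - 90/11 = 0, so v takes values in {-3, 30/11}. Each choice, substituted upward through the basis, yields the corresponding point(s) of the solution set.
  v = -3: the earlier basis element becomes u² + 5u - 14 = 0, giving u = -7, 2 — points (-7, -3), (2, -3).
  v = 30/11: the earlier basis element becomes u² + 5u + 98/11 = 0, giving u = -5/2 - 3*sqrt(143)*I/22, -5/2 + 3*sqrt(143)*I/22 — points (-5/2 - 3*sqrt(143)*I/22, 30/11), (-5/2 + 3*sqrt(143)*I/22, 30/11).
Check: every point annihilates each of the original generators.

{(-7, -3), (2, -3), (-5/2 - 3*sqrt(143)*I/22, 30/11), (-5/2 + 3*sqrt(143)*I/22, 30/11)}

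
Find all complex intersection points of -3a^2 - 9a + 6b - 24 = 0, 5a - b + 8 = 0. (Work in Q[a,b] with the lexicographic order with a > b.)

Compute a lex Gröbner basis by Buchberger's algorithm.
f_1 = -3a^2 - 9a + 6b - 24, LT = a^2.
f_2 = 5a - b + 8, LT = a.

S(f_1,f_2): lcm = a^2. S = 1/5ab + 7/5a - 2b + 8.
  leading term ab: subtract (1/25b)·f_2 from 1/5ab + 7/5a - 2b + 8 → 7/5a + 1/25b^2 - 58/25b + 8
  leading term a: subtract (7/25)·f_2 from 7/5a + 1/25b^2 - 58/25b + 8 → 1/25b^2 - 51/25b + 144/25
  leading term b^2: no divisor's leading term divides it; move 1/25b^2 to the remainder.
  leading term b: no divisor's leading term divides it; move -51/25b to the remainder.
  leading term 1: no divisor's leading term divides it; move 144/25 to the remainder.
  remainder 1/25b^2 - 51/25b + 144/25 ≠ 0; add h_3 = 1/25b^2 - 51/25b + 144/25 to the basis.

S(f_1,h_3): leading monomials are coprime, so the S-polynomial reduces to 0 (Buchberger's first criterion).
S(f_2,h_3): leading monomials are coprime, so the S-polynomial reduces to 0 (Buchberger's first criterion).
Every S-polynomial of the final basis reduces to 0, so we have a Gröbner basis.
Inter-reduce: drop elements whose leading term is divisible by another's, tail-reduce, and make monic.
Reduced Gröbner basis: {a - 1/5b + 8/5, b^2 - 51b + 144}.

From the last basis element, b^2 - 51b + 144 = 0, so b takes values in {3, 48}. Each choice, substituted upward through the basis, yields the corresponding point(s) of the solution set.
  b = 3: the earlier basis element becomes a + 1 = 0, giving a = -1 — point (-1, 3).
  b = 48: the earlier basis element becomes a - 8 = 0, giving a = 8 — point (8, 48).
Each listed point satisfies every original equation (direct substitution).

{(-1, 3), (8, 48)}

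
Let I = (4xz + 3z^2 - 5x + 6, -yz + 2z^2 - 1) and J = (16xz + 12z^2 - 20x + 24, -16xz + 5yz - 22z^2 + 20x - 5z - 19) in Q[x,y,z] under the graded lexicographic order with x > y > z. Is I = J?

No, the ideals differ.

Equality of ideals is decidable: compute both reduced Gröbner bases (unique for the ordering) and check whether they agree.
Buchberger on the first generating set:
f_1 = 4xz + 3z^2 - 5x + 6, LT = xz.
f_2 = -yz + 2z^2 - 1, LT = yz.

S(f_1,f_2): lcm = xyz. S = 2xz^2 + 3/4yz^2 - 5/4xy - x + 3/2y.
  leading term xz^2: subtract (1/2z)·f_1 from 2xz^2 + 3/4yz^2 - 5/4xy - x + 3/2y → 3/4yz^2 - 3/2z^3 - 5/4xy + 5/2xz - x + 3/2y - 3z
  leading term yz^2: subtract (-3/4z)·f_2 from 3/4yz^2 - 3/2z^3 - 5/4xy + 5/2xz - x + 3/2y - 3z → -5/4xy + 5/2xz - x + 3/2y - 15/4z
  leading term xy: no divisor's leading term divides it; move -5/4xy to the remainder.
  leading term xz: subtract (5/8)·f_1 from 5/2xz - x + 3/2y - 15/4z → -15/8z^2 + 17/8x + 3/2y - 15/4z - 15/4
  leading term z^2: no divisor's leading term divides it; move -15/8z^2 to the remainder.
  leading term x: no divisor's leading term divides it; move 17/8x to the remainder.
  leading term y: no divisor's leading term divides it; move 3/2y to the remainder.
  leading term z: no divisor's leading term divides it; move -15/4z to the remainder.
  leading term 1: no divisor's leading term divides it; move -15/4 to the remainder.
  remainder -5/4xy - 15/8z^2 + 17/8x + 3/2y - 15/4z - 15/4 ≠ 0; add g_3 = -5/4xy - 15/8z^2 + 17/8x + 3/2y - 15/4z - 15/4 to the basis.

The other S-polynomials (S(f_1,g_3), S(f_2,g_3)) all reduce to 0 modulo the current basis, so we have a Gröbner basis.
Inter-reduce: drop elements whose leading term is divisible by another's, tail-reduce, and make monic.
Reduced Gröbner basis: {xy + 3/2z^2 - 17/10x - 6/5y + 3z + 3, xz + 3/4z^2 - 5/4x + 3/2, yz - 2z^2 + 1}.

Buchberger on the second generating set:
h_1 = 16xz + 12z^2 - 20x + 24, LT = xz.
h_2 = -16xz + 5yz - 22z^2 + 20x - 5z - 19, LT = xz.

S(h_1,h_2): lcm = xz. S = 5/16yz - 5/8z^2 - 5/16z + 5/16.
  leading term yz: no divisor's leading term divides it; move 5/16yz to the remainder.
  leading term z^2: no divisor's leading term divides it; move -5/8z^2 to the remainder.
  leading term z: no divisor's leading term divides it; move -5/16z to the remainder.
  leading term 1: no divisor's leading term divides it; move 5/16 to the remainder.
  remainder 5/16yz - 5/8z^2 - 5/16z + 5/16 ≠ 0; add k_3 = 5/16yz - 5/8z^2 - 5/16z + 5/16 to the basis.

S(h_1,k_3): lcm = xyz. S = 2xz^2 + 3/4yz^2 - 5/4xy + xz - x + 3/2y.
  leading term xz^2: subtract (1/8z)·h_1 from 2xz^2 + 3/4yz^2 - 5/4xy + xz - x + 3/2y → 3/4yz^2 - 3/2z^3 - 5/4xy + 7/2xz - x + 3/2y - 3z
  leading term yz^2: subtract (12/5z)·k_3 from 3/4yz^2 - 3/2z^3 - 5/4xy + 7/2xz - x + 3/2y - 3z → -5/4xy + 7/2xz + 3/4z^2 - x + 3/2y - 15/4z
  leading term xy: no divisor's leading term divides it; move -5/4xy to the remainder.
  leading term xz: subtract (7/32)·h_1 from 7/2xz + 3/4z^2 - x + 3/2y - 15/4z → -15/8z^2 + 27/8x + 3/2y - 15/4z - 21/4
  leading term z^2: no divisor's leading term divides it; move -15/8z^2 to the remainder.
  leading term x: no divisor's leading term divides it; move 27/8x to the remainder.
  leading term y: no divisor's leading term divides it; move 3/2y to the remainder.
  leading term z: no divisor's leading term divides it; move -15/4z to the remainder.
  leading term 1: no divisor's leading term divides it; move -21/4 to the remainder.
  remainder -5/4xy - 15/8z^2 + 27/8x + 3/2y - 15/4z - 21/4 ≠ 0; add k_4 = -5/4xy - 15/8z^2 + 27/8x + 3/2y - 15/4z - 21/4 to the basis.

The other S-polynomials (S(h_2,k_3), S(h_1,k_4), S(h_2,k_4), S(k_3,k_4)) all reduce to 0 modulo the current basis, so we have a Gröbner basis.
Inter-reduce: drop elements whose leading term is divisible by another's, tail-reduce, and make monic.
Reduced Gröbner basis: {xy + 3/2z^2 - 27/10x - 6/5y + 3z + 21/5, xz + 3/4z^2 - 5/4x + 3/2, yz - 2z^2 - z + 1}.

Since the reduced bases disagree, the two ideals are not the same.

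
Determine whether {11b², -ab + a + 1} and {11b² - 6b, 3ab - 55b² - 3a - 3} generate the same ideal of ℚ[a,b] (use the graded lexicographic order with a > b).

Since reduced Gröbner bases are canonical representatives of ideals under a given ordering, it suffices to compute and compare them.
Buchberger on the first generating set:
f_1 = 11b², LT = b².
f_2 = -ab + a + 1, LT = ab.

S(f_1,f_2): lcm = ab². S = ab + b.
  leading term ab: subtract (-1)·f_2 from ab + b → a + b + 1
  leading term a: no divisor's leading term divides it; move a to the remainder.
  leading term b: no divisor's leading term divides it; move b to the remainder.
  leading term 1: no divisor's leading term divides it; move 1 to the remainder.
  remainder a + b + 1 ≠ 0; add g_3 = a + b + 1 to the basis.

S(f_1,g_3): leading monomials are coprime, so the S-polynomial reduces to 0 (Buchberger's first criterion).
S(f_2,g_3): lcm = ab. S = -b² - a - b - 1.
  leading term b²: subtract (-1/11)·f_1 from -b² - a - b - 1 → -a - b - 1
  leading term a: subtract (-1)·g_3 from -a - b - 1 → 0
  remainder 0.

Every S-polynomial of the final basis reduces to 0, so we have a Gröbner basis.
Inter-reduce: drop elements whose leading term is divisible by another's, tail-reduce, and make monic.
Reduced Gröbner basis: {b², a + b + 1}.

Buchberger on the second generating set:
h_1 = 11b² - 6b, LT = b².
h_2 = 3ab - 55b² - 3a - 3, LT = ab.

S(h_1,h_2): lcm = ab². S = 55/3b³ + 5/11ab + b.
  leading term b³: subtract (5/3b)·h_1 from 55/3b³ + 5/11ab + b → 5/11ab + 10b² + b
  leading term ab: subtract (5/33)·h_2 from 5/11ab + 10b² + b → 55/3b² + 5/11a + b + 5/11
  leading term b²: subtract (5/3)·h_1 from 55/3b² + 5/11a + b + 5/11 → 5/11a + 11b + 5/11
  leading term a: no divisor's leading term divides it; move 5/11a to the remainder.
  leading term b: no divisor's leading term divides it; move 11b to the remainder.
  leading term 1: no divisor's leading term divides it; move 5/11 to the remainder.
  remainder 5/11a + 11b + 5/11 ≠ 0; add k_3 = 5/11a + 11b + 5/11 to the basis.

S(h_1,k_3): leading monomials are coprime, so the S-polynomial reduces to 0 (Buchberger's first criterion).
S(h_2,k_3): lcm = ab. S = -638/15b² - a - b - 1.
  leading term b²: subtract (-58/15)·h_1 from -638/15b² - a - b - 1 → -a - 121/5b - 1
  leading term a: subtract (-11/5)·k_3 from -a - 121/5b - 1 → 0
  remainder 0.

Every S-polynomial of the final basis reduces to 0, so we have a Gröbner basis.
Inter-reduce: drop elements whose leading term is divisible by another's, tail-reduce, and make monic.
Reduced Gröbner basis: {b² - 6/11b, a + 121/5b + 1}.

Since the reduced bases disagree, the two ideals are not the same.

No, the ideals differ.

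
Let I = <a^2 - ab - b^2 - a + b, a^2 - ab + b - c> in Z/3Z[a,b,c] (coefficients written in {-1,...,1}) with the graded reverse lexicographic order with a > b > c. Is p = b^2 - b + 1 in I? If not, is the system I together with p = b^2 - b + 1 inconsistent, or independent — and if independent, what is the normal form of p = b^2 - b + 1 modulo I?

First compute the reduced Gröbner basis of I by Buchberger's algorithm.
f_1 = a^2 - ab - b^2 - a + b, LT = a^2.
f_2 = a^2 - ab + b - c, LT = a^2.

S(f_1,f_2): lcm = a^2. S = -b^2 - a + c.
  leading term b^2: no divisor's leading term divides it; move -b^2 to the remainder.
  leading term a: no divisor's leading term divides it; move -a to the remainder.
  leading term c: no divisor's leading term divides it; move c to the remainder.
  remainder -b^2 - a + c ≠ 0; add h_3 = -b^2 - a + c to the basis.

The other S-polynomials (S(f_1,h_3), S(f_2,h_3)) all reduce to 0 modulo the current basis, so we have a Gröbner basis.
Inter-reduce: drop elements whose leading term is divisible by another's, tail-reduce, and make monic.
Reduced Gröbner basis: {a^2 - ab + b - c, b^2 + a - c}.
Label its elements g_1 = a^2 - ab + b - c, g_2 = b^2 + a - c.

Reduce p = b^2 - b + 1 modulo G:
  leading term b^2: subtract (1)·g_2 from b^2 - b + 1 → -a - b + c + 1
  leading term a: no divisor's leading term divides it; move -a to the remainder.
  leading term b: no divisor's leading term divides it; move -b to the remainder.
  leading term c: no divisor's leading term divides it; move c to the remainder.
  leading term 1: no divisor's leading term divides it; move 1 to the remainder.
  normal form = -a - b + c + 1.
The normal form is nonzero, so p ∉ I. Since p minus its normal form lies in I, I + (p) = I + (r) where r = -a - b + c + 1; decide whether this ideal is the whole ring.
Run Buchberger on G together with r (pairs among the g_i already reduce to 0 since G is a Gröbner basis):
g_1 = a^2 - ab + b - c, LT = a^2.
g_2 = b^2 + a - c, LT = b^2.
r = -a - b + c + 1, LT = a.

S(g_1,r): lcm = a^2. S = ab + ac + a + b - c.
  leading term ab: subtract (-b)·r from ab + ac + a + b - c → -b^2 + ac + bc + a - b - c
  leading term b^2: subtract (-1)·g_2 from -b^2 + ac + bc + a - b - c → ac + bc - a - b + c
  leading term ac: subtract (-c)·r from ac + bc - a - b + c → c^2 - a - b - c
  leading term c^2: no divisor's leading term divides it; move c^2 to the remainder.
  leading term a: subtract (1)·r from -a - b - c → c - 1
  leading term c: no divisor's leading term divides it; move c to the remainder.
  leading term 1: no divisor's leading term divides it; move -1 to the remainder.
  remainder c^2 + c - 1 ≠ 0; add m_4 = c^2 + c - 1 to the basis.

The other S-polynomials (S(g_1,g_2), S(g_2,r), S(g_1,m_4), S(g_2,m_4), S(r,m_4)) all reduce to 0 modulo the current basis, so we have a Gröbner basis.
Inter-reduce: drop elements whose leading term is divisible by another's, tail-reduce, and make monic.
Reduced Gröbner basis: {b^2 - b + 1, c^2 + c - 1, a + b - c - 1}.
The reduced Gröbner basis of I + (p) is {b^2 - b + 1, c^2 + c - 1, a + b - c - 1} ≠ {1}, a proper ideal, so the enlarged system stays consistent: p is independent of I, with normal form -a - b + c + 1.

b^2 - b + 1 is independent of I; its normal form modulo I is -a - b + c + 1.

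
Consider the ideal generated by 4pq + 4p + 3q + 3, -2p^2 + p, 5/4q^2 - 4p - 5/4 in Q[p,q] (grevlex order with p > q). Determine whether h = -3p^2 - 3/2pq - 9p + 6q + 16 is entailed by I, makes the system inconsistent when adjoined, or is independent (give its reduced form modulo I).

First compute the reduced Gröbner basis of I by Buchberger's algorithm.
f_1 = 4pq + 4p + 3q + 3, LT = pq.
f_2 = -2p^2 + p, LT = p^2.
f_3 = 5/4q^2 - 4p - 5/4, LT = q^2.

S(f_1,f_2): lcm = p^2q. S = p^2 + 5/4pq + 3/4p.
  leading term p^2: subtract (-1/2)·f_2 from p^2 + 5/4pq + 3/4p → 5/4pq + 5/4p
  leading term pq: subtract (5/16)·f_1 from 5/4pq + 5/4p → -15/16q - 15/16
  leading term q: no divisor's leading term divides it; move -15/16q to the remainder.
  leading term 1: no divisor's leading term divides it; move -15/16 to the remainder.
  remainder -15/16q - 15/16 ≠ 0; add k_4 = -15/16q - 15/16 to the basis.

S(f_1,f_3): lcm = pq^2. S = 16/5p^2 + pq + 3/4q^2 + p + 3/4q.
  leading term p^2: subtract (-8/5)·f_2 from 16/5p^2 + pq + 3/4q^2 + p + 3/4q → pq + 3/4q^2 + 13/5p + 3/4q
  leading term pq: subtract (1/4)·f_1 from pq + 3/4q^2 + 13/5p + 3/4q → 3/4q^2 + 8/5p - 3/4
  leading term q^2: subtract (3/5)·f_3 from 3/4q^2 + 8/5p - 3/4 → 4p
  leading term p: no divisor's leading term divides it; move 4p to the remainder.
  remainder 4p ≠ 0; add k_5 = 4p to the basis.

S(f_2,f_3): leading monomials are coprime, so the S-polynomial reduces to 0 (Buchberger's first criterion).
S(f_1,k_4): lcm = pq. S = 3/4q + 3/4.
  leading term q: subtract (-4/5)·k_4 from 3/4q + 3/4 → 0
  remainder 0.

S(f_2,k_4): leading monomials are coprime, so the S-polynomial reduces to 0 (Buchberger's first criterion).
S(f_3,k_4): lcm = q^2. S = -16/5p - q - 1.
  leading term p: subtract (-4/5)·k_5 from -16/5p - q - 1 → -q - 1
  leading term q: subtract (16/15)·k_4 from -q - 1 → 0
  remainder 0.

S(f_1,k_5): lcm = pq. S = p + 3/4q + 3/4.
  leading term p: subtract (1/4)·k_5 from p + 3/4q + 3/4 → 3/4q + 3/4
  leading term q: subtract (-4/5)·k_4 from 3/4q + 3/4 → 0
  remainder 0.

S(f_2,k_5): lcm = p^2. S = -1/2p.
  leading term p: subtract (-1/8)·k_5 from -1/2p → 0
  remainder 0.

S(f_3,k_5): leading monomials are coprime, so the S-polynomial reduces to 0 (Buchberger's first criterion).
S(k_4,k_5): leading monomials are coprime, so the S-polynomial reduces to 0 (Buchberger's first criterion).
Every S-polynomial of the final basis reduces to 0, so we have a Gröbner basis.
Inter-reduce: drop elements whose leading term is divisible by another's, tail-reduce, and make monic.
Reduced Gröbner basis: {p, q + 1}.
Label its elements g_1 = p, g_2 = q + 1.

Reduce h = -3p^2 - 3/2pq - 9p + 6q + 16 modulo G:
  leading term p^2: subtract (-3p)·g_1 from -3p^2 - 3/2pq - 9p + 6q + 16 → -3/2pq - 9p + 6q + 16
  leading term pq: subtract (-3/2q)·g_1 from -3/2pq - 9p + 6q + 16 → -9p + 6q + 16
  leading term p: subtract (-9)·g_1 from -9p + 6q + 16 → 6q + 16
  leading term q: subtract (6)·g_2 from 6q + 16 → 10
  leading term 1: no divisor's leading term divides it; move 10 to the remainder.
  normal form = 10.
The normal form is nonzero, so h ∉ I. Since h minus its normal form lies in I, I + (h) = I + (r) where r = 10; decide whether this ideal is the whole ring.
Here r = 10 is a nonzero constant, hence a unit: 1 ∈ I + (h), the Gröbner basis of I + (h) is {1}, and the enlarged system has no common solution — adjoining h is inconsistent.

Ideal membership is decidable via reduction modulo a Gröbner basis.

Adjoining -3p^2 - 3/2pq - 9p + 6q + 16 makes the ideal the whole ring: the system is inconsistent.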